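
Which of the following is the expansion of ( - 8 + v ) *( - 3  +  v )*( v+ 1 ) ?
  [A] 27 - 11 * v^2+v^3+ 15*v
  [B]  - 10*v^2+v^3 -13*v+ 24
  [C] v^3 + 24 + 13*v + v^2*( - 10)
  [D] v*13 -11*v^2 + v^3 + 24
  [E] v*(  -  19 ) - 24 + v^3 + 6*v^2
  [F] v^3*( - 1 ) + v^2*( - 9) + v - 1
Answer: C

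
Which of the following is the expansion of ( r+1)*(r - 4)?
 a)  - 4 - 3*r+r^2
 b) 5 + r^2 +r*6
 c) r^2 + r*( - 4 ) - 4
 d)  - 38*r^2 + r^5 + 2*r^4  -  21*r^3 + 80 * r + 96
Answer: a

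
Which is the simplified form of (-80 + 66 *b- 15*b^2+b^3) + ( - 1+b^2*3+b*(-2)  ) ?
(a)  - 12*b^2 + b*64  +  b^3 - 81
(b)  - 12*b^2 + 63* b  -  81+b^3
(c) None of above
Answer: a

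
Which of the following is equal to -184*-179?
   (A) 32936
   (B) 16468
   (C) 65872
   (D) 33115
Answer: A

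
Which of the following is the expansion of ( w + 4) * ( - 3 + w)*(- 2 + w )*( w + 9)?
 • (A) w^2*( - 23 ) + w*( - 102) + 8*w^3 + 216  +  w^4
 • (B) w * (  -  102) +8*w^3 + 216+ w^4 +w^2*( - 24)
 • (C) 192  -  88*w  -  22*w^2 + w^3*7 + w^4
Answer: A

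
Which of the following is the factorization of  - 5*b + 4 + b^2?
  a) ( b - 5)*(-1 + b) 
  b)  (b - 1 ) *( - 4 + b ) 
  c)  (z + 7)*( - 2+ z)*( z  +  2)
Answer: b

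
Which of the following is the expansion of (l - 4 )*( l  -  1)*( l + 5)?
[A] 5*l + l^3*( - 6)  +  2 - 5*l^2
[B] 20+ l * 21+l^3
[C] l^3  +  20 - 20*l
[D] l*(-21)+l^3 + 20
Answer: D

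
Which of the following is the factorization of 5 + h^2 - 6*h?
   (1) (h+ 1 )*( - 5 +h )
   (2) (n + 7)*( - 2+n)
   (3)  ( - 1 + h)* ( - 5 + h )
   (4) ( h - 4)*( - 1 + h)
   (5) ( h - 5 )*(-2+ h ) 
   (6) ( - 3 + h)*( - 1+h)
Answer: 3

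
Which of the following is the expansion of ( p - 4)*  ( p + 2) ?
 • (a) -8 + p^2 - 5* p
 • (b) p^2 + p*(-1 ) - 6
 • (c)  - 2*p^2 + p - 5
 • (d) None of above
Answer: d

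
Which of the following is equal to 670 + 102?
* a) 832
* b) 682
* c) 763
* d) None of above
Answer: d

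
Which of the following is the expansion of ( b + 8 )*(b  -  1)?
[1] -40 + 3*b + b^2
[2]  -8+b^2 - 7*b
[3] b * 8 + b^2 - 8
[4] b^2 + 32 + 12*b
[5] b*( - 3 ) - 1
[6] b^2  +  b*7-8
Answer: 6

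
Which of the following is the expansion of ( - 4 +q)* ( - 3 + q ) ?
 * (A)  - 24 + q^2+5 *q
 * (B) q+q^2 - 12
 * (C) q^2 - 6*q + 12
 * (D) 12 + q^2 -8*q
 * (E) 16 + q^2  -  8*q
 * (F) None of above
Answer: F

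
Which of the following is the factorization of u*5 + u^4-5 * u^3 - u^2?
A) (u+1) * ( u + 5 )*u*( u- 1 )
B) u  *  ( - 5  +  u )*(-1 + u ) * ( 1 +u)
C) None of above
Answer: B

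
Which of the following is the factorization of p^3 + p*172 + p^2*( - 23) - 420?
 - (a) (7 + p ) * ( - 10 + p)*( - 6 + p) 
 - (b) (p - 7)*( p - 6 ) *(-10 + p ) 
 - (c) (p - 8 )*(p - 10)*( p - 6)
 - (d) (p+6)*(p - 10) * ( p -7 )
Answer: b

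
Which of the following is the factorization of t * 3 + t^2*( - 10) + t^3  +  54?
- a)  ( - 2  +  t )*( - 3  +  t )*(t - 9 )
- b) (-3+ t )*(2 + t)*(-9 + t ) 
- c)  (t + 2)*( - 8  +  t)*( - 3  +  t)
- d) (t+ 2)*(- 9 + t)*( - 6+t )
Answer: b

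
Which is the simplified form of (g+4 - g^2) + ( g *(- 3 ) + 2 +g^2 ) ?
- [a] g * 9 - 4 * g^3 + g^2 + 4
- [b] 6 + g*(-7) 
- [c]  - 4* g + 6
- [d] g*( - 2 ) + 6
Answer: d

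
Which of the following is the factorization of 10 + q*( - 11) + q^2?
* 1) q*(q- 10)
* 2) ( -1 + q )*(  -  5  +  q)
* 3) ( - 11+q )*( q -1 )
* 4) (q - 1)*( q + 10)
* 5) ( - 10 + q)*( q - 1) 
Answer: 5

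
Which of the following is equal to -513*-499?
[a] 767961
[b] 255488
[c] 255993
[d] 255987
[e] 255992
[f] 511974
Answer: d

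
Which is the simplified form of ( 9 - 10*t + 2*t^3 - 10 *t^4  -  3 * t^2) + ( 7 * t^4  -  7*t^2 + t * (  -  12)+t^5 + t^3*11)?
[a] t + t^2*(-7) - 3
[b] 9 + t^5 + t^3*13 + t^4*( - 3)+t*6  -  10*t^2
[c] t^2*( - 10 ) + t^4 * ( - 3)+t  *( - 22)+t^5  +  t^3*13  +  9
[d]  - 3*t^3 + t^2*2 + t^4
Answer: c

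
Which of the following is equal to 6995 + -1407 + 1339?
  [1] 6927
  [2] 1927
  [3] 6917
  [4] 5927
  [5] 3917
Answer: 1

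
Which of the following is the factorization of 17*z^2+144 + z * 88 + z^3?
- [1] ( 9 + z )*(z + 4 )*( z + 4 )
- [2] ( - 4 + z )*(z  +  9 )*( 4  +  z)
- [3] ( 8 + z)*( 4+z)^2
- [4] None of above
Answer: 1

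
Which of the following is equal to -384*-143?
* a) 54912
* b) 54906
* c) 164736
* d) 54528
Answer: a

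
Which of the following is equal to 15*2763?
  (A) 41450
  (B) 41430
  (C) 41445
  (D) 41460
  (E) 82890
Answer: C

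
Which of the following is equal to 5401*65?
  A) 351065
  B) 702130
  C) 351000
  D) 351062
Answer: A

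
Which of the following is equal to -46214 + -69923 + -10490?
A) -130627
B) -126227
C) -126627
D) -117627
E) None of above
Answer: C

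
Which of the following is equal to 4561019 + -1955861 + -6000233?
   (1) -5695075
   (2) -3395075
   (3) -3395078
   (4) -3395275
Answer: 2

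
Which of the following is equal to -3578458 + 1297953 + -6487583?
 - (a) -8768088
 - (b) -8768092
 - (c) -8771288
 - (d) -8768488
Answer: a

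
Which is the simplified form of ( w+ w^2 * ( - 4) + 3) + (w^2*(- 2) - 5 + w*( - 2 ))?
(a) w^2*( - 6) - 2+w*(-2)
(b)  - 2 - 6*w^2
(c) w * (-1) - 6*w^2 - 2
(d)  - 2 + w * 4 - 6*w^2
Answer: c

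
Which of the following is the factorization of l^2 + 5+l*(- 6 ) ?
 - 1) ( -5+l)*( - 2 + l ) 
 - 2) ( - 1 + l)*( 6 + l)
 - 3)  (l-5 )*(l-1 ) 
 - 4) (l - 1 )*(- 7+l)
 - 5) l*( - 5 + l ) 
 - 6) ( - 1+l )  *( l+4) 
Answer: 3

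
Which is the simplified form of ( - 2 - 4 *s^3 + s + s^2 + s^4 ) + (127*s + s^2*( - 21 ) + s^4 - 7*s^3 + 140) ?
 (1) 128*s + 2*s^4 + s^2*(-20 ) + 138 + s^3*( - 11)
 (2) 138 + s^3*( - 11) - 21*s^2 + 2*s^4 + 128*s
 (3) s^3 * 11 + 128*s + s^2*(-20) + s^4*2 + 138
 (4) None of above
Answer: 1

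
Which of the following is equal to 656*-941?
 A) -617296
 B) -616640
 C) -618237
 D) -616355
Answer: A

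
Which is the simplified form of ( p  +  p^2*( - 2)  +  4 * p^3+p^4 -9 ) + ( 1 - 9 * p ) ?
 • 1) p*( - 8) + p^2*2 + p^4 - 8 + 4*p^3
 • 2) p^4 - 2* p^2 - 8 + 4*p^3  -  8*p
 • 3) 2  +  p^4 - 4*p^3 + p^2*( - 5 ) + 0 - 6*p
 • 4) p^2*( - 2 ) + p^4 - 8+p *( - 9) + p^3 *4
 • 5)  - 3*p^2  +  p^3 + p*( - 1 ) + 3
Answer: 2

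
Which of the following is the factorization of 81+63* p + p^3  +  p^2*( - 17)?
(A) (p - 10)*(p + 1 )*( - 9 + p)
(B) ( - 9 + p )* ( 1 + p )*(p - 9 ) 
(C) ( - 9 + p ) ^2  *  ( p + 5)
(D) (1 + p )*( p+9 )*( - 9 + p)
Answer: B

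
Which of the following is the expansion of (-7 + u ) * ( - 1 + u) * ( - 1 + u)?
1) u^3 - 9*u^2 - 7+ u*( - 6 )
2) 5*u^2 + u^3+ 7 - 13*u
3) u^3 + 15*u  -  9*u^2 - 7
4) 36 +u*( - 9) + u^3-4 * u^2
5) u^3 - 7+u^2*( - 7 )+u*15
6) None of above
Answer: 3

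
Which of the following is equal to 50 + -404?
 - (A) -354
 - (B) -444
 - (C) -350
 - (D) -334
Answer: A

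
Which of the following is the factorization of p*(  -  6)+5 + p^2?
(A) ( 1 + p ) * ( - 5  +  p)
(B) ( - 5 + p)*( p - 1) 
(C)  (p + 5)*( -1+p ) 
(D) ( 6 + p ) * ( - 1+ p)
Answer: B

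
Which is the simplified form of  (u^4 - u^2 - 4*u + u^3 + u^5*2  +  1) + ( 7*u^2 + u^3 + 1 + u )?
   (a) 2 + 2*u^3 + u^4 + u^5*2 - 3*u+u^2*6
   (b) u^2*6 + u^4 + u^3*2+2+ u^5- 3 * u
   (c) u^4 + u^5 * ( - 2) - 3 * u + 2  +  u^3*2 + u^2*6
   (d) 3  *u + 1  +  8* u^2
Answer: a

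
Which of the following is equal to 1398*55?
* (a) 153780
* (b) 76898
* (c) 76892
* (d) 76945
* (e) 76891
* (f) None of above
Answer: f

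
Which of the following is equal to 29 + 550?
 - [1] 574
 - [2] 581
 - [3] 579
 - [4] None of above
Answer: 3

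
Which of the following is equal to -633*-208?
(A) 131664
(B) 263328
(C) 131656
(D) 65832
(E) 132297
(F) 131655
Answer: A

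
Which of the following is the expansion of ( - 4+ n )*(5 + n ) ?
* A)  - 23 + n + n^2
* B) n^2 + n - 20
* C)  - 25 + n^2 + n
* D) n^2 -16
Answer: B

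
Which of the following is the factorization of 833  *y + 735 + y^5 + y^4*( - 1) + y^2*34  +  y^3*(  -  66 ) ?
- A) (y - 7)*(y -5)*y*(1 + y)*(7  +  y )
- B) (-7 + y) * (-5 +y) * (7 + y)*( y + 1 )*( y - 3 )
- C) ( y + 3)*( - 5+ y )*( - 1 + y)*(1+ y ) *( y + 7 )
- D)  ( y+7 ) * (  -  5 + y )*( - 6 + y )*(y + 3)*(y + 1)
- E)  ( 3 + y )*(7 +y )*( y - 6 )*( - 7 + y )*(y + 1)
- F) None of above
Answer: F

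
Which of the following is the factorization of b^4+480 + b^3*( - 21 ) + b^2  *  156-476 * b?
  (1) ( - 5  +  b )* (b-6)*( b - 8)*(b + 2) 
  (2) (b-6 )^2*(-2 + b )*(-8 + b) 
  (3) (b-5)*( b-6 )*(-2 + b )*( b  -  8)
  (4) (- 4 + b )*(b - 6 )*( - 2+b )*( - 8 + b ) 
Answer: 3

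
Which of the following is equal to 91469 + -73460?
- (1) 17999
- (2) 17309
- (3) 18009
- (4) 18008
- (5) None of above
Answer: 3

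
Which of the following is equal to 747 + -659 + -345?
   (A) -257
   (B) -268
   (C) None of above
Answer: A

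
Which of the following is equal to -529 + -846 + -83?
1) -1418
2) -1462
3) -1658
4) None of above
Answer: 4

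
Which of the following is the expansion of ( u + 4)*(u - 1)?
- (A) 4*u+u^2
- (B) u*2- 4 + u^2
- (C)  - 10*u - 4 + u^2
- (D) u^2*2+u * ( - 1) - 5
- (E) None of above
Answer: E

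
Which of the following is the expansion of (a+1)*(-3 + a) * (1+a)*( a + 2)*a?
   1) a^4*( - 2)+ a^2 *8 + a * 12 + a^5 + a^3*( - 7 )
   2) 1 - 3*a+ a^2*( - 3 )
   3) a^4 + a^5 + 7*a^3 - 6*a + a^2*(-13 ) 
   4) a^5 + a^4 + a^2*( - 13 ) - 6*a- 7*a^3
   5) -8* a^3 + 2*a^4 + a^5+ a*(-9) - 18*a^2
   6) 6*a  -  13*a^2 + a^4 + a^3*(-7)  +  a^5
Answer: 4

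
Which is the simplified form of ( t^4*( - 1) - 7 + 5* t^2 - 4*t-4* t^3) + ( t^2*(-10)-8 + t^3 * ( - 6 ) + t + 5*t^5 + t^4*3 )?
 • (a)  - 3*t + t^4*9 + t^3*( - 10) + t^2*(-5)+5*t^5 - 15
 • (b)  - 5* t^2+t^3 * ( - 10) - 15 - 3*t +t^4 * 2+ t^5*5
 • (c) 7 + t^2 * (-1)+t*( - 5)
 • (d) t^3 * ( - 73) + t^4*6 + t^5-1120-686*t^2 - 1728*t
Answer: b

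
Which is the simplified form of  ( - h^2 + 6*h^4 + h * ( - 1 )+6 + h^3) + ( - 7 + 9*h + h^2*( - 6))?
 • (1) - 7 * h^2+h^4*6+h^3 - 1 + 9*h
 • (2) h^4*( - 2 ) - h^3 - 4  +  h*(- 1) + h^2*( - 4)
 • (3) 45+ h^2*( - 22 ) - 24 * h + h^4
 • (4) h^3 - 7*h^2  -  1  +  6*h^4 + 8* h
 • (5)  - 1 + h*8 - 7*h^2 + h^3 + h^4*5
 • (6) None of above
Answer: 4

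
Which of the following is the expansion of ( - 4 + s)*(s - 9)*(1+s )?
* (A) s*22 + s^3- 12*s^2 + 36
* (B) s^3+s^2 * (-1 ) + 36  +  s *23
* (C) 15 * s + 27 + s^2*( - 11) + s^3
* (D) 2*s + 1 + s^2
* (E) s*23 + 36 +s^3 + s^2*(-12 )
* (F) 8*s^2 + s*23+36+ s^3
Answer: E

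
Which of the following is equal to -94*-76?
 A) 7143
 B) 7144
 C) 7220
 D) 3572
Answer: B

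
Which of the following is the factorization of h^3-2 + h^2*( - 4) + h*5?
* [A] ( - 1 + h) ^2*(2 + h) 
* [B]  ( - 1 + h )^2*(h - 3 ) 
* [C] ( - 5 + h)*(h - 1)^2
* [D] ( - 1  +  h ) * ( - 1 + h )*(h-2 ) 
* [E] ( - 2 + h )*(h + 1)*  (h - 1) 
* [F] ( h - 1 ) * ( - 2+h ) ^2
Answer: D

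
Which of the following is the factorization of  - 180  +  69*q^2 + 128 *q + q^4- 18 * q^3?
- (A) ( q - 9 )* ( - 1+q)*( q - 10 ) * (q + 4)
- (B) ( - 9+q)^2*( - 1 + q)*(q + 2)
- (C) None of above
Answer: C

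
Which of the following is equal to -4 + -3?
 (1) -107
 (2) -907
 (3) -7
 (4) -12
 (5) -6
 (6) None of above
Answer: 3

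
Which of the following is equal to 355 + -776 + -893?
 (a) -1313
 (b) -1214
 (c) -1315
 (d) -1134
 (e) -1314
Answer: e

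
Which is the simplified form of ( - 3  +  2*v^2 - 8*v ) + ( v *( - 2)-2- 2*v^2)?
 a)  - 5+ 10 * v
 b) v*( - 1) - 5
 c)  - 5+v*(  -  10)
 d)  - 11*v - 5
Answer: c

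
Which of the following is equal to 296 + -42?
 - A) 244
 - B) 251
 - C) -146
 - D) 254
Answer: D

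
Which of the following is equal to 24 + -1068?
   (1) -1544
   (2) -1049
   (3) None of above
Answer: 3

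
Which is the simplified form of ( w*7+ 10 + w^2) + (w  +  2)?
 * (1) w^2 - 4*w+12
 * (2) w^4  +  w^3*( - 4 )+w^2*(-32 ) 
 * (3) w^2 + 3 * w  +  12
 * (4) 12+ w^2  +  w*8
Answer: 4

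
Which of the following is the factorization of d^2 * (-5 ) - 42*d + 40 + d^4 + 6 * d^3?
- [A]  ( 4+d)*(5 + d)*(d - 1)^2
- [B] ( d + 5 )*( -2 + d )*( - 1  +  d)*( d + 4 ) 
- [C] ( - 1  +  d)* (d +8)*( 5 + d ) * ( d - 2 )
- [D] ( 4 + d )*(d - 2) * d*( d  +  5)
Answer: B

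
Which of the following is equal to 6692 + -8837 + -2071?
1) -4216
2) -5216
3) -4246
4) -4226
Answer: 1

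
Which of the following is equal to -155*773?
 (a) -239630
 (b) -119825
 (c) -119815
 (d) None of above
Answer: c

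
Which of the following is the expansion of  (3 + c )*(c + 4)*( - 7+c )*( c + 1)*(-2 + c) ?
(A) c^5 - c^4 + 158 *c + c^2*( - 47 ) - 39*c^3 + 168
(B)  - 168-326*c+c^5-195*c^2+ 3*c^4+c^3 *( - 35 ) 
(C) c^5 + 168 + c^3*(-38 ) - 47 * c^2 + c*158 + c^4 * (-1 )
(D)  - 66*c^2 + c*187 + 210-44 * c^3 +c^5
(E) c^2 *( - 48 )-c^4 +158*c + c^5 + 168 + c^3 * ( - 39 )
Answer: A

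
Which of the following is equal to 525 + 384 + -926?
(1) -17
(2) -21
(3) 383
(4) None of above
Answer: 1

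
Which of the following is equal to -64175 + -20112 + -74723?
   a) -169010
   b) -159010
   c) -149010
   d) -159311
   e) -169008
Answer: b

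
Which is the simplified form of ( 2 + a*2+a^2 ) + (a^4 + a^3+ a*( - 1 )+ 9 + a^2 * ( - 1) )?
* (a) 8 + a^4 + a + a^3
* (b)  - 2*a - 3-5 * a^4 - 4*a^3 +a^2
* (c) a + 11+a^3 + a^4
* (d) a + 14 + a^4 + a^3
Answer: c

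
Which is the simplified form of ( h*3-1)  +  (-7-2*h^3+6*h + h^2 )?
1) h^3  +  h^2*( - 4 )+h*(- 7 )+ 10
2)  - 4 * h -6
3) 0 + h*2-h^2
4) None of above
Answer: 4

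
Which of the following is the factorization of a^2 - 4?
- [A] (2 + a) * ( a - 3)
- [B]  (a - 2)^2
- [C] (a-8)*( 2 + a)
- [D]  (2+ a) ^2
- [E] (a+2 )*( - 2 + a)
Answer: E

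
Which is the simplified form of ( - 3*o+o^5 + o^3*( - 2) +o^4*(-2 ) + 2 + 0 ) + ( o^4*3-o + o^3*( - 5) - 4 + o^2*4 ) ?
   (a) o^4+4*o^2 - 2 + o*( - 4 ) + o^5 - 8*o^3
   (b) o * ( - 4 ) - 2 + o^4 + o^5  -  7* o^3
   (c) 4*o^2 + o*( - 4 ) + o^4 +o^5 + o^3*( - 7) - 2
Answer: c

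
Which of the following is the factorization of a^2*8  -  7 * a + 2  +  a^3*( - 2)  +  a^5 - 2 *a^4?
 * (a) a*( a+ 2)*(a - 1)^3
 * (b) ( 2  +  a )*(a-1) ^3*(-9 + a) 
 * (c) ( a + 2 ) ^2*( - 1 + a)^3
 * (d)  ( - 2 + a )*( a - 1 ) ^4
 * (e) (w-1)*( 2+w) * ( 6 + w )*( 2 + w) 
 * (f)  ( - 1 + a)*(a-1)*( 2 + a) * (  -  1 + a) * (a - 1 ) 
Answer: f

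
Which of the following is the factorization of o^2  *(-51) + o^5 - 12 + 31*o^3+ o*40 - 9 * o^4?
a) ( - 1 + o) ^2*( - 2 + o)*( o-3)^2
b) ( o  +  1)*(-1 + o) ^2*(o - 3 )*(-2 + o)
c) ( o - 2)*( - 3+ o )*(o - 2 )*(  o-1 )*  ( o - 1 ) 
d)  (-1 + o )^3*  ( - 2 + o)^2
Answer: c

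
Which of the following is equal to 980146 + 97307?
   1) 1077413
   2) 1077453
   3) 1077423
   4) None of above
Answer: 2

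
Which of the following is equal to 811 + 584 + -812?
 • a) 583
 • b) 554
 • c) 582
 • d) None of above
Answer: a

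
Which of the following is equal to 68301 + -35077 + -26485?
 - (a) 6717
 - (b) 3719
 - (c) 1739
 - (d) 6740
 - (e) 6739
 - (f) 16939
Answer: e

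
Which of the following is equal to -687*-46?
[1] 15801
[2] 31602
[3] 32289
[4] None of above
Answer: 2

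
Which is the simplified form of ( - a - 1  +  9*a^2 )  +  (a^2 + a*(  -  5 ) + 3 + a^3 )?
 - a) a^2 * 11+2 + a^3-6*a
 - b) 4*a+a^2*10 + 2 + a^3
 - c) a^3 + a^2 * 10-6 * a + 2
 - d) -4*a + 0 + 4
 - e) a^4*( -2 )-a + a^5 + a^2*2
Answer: c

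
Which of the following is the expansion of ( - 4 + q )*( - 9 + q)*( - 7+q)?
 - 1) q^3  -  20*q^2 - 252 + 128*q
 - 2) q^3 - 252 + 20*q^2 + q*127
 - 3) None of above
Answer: 3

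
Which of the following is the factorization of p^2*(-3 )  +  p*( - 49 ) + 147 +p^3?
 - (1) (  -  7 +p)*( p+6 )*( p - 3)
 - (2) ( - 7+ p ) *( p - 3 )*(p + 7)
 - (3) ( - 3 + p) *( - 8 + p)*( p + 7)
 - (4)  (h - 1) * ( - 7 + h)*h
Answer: 2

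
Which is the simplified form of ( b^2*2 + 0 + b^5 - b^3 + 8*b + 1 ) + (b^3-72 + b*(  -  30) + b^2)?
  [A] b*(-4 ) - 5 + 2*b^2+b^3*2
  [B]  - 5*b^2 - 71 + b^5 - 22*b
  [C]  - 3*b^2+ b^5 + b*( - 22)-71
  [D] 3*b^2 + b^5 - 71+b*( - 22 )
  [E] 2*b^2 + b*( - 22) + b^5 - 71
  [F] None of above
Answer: D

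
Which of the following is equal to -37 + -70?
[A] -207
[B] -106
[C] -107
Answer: C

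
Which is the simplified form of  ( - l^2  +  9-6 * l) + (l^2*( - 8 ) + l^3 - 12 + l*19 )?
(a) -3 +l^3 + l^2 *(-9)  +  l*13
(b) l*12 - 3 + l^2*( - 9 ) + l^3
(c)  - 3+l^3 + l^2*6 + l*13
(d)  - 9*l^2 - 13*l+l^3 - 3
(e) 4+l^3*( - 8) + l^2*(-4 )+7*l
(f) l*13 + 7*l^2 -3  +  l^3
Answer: a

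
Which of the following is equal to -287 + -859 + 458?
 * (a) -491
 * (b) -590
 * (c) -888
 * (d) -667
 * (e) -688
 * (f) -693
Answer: e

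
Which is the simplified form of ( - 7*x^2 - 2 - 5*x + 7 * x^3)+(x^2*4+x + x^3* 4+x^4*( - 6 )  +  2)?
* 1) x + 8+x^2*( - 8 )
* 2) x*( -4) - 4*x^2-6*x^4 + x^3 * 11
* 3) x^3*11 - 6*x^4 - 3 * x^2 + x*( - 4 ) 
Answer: 3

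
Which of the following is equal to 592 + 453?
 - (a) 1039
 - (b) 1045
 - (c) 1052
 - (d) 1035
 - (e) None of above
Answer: b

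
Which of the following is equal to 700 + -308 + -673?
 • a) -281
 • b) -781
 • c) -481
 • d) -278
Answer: a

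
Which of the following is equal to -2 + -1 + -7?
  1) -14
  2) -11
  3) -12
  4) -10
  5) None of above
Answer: 4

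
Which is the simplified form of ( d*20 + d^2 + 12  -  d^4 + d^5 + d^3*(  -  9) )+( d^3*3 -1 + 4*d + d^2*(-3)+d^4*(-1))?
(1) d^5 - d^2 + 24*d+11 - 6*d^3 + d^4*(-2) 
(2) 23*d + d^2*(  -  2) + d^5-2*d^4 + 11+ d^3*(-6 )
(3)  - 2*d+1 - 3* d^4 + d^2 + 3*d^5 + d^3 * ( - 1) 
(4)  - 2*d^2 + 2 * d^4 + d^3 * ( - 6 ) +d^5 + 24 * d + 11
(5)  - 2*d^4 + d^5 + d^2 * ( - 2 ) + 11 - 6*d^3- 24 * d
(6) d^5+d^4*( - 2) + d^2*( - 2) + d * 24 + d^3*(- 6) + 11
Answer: 6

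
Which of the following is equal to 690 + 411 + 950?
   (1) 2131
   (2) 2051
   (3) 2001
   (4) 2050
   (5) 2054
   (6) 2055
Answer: 2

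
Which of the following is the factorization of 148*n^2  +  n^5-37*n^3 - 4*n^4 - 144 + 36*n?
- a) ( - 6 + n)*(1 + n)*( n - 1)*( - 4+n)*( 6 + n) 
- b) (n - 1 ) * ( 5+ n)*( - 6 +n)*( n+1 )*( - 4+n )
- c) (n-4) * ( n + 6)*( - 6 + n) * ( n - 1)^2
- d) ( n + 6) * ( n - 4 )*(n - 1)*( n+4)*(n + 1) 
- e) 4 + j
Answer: a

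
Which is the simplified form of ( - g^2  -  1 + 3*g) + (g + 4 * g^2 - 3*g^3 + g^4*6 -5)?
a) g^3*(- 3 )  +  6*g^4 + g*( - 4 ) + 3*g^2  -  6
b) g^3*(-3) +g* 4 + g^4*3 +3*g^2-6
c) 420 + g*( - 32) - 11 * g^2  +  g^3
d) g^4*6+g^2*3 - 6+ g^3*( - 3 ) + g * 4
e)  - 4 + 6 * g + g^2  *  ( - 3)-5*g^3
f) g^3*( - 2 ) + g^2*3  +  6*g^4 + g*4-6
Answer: d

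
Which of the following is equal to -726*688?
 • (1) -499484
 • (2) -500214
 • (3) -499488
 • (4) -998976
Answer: 3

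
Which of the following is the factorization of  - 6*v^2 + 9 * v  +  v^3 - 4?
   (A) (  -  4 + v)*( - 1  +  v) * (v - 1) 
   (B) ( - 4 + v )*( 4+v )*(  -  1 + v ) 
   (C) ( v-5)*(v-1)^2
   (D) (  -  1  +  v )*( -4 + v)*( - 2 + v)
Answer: A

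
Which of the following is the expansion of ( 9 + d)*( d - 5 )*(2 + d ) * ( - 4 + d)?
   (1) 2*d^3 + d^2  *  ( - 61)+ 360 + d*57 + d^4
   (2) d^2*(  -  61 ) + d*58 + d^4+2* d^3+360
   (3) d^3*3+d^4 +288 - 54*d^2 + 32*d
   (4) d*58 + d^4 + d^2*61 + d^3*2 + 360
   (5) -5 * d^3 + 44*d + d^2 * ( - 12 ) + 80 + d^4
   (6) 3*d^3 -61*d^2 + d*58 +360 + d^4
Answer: 2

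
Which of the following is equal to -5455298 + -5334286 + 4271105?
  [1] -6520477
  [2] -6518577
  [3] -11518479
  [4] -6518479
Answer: 4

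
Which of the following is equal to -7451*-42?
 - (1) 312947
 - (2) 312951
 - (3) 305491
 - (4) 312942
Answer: 4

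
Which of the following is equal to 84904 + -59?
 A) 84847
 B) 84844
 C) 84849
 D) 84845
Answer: D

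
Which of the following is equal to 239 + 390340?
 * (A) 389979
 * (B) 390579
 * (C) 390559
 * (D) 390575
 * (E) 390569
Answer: B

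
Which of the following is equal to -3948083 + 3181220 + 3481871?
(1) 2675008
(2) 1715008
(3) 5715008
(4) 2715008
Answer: 4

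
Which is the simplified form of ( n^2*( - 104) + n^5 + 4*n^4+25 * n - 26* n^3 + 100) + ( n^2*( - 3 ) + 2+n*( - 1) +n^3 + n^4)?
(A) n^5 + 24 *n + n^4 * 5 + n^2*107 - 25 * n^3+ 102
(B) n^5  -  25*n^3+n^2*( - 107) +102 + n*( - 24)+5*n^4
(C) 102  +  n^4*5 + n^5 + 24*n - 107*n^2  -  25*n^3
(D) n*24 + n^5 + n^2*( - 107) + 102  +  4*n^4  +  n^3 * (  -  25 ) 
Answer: C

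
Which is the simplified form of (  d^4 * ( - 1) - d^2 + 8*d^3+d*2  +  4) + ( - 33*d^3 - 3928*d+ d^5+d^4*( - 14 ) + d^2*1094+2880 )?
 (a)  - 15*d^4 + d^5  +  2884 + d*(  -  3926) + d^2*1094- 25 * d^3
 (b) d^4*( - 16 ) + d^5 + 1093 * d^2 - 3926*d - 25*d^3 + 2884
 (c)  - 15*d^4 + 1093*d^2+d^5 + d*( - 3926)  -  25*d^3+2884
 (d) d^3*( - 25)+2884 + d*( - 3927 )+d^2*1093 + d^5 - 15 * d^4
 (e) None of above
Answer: c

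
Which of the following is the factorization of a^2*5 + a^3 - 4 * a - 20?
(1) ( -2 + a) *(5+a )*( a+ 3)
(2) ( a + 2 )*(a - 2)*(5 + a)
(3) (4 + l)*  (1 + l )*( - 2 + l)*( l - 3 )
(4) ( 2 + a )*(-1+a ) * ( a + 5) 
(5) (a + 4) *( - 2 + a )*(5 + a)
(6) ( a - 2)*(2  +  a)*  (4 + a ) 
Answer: 2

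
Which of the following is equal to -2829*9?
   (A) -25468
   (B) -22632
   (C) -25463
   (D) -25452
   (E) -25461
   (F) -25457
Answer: E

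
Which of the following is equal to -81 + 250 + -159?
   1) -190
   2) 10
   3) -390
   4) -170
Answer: 2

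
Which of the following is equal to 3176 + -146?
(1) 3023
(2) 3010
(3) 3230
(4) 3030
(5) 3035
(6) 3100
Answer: 4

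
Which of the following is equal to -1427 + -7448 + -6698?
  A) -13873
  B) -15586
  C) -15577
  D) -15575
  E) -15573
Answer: E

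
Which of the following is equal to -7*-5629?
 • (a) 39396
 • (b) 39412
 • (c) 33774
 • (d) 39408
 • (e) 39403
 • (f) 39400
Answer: e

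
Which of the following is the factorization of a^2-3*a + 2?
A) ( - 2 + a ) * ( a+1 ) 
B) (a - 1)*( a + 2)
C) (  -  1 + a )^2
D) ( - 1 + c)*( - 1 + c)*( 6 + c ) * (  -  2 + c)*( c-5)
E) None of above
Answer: E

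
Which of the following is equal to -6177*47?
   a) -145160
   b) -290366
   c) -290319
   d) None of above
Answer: c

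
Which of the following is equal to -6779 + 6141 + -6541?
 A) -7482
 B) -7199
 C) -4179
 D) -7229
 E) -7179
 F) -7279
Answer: E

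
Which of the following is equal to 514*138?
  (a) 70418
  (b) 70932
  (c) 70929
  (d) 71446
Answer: b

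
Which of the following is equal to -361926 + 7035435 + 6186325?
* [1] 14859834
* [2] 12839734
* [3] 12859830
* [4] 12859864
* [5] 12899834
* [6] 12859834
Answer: 6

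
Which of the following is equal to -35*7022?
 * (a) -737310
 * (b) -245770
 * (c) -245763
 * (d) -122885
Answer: b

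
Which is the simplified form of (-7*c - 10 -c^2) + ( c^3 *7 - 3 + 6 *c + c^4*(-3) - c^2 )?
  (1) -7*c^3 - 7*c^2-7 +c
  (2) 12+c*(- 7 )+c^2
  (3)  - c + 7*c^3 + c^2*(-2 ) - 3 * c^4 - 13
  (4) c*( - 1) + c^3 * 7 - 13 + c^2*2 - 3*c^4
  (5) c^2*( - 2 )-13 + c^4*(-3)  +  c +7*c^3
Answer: 3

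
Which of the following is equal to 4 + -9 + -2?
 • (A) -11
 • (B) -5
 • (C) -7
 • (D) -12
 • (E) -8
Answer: C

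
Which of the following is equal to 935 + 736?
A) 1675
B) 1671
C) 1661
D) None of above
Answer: B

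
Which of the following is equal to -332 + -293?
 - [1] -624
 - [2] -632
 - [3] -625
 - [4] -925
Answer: 3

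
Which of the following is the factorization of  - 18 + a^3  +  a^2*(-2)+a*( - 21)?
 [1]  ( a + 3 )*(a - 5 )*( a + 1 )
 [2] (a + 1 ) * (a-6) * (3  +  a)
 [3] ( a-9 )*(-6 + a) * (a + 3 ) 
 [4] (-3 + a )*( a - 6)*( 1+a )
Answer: 2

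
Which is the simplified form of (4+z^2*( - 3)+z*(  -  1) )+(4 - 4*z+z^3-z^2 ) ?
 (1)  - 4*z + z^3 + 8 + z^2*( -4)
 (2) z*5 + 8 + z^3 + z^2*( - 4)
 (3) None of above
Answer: 3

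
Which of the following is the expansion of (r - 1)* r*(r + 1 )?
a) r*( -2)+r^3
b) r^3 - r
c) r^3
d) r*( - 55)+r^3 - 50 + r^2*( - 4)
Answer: b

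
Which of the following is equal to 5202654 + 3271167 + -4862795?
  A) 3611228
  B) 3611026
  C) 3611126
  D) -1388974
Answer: B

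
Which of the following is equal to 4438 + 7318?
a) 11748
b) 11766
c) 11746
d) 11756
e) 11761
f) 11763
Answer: d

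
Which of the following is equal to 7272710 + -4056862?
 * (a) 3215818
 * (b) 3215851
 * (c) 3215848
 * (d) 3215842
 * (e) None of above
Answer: c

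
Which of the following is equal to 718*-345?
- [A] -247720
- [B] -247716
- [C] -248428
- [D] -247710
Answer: D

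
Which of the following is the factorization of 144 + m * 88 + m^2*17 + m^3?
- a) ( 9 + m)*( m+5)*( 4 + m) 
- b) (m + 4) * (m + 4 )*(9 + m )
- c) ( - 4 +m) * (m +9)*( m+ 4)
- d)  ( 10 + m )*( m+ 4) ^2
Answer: b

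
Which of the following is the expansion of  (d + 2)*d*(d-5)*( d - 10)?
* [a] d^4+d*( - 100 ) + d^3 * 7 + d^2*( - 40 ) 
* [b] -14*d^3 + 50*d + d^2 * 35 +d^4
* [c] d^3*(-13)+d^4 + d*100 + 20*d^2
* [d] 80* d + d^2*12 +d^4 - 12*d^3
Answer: c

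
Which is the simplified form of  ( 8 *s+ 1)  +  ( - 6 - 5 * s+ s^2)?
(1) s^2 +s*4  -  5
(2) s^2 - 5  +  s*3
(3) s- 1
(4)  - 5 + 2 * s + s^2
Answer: 2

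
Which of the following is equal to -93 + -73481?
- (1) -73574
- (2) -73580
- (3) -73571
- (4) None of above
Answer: 1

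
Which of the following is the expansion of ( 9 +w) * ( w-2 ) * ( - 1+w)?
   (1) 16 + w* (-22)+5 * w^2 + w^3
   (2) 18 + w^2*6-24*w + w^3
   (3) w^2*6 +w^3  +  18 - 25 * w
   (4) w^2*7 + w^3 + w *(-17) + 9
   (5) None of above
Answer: 3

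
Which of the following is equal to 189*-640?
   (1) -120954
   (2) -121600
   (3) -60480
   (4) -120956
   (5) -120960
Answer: 5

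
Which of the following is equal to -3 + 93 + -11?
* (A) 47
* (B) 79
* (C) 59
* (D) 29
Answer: B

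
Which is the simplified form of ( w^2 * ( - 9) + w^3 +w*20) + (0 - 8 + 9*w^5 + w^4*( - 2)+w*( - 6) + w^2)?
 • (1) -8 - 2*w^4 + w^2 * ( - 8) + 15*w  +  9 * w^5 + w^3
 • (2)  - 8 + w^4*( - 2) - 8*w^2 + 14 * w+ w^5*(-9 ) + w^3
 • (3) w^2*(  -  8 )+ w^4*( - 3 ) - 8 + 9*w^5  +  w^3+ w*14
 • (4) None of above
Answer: 4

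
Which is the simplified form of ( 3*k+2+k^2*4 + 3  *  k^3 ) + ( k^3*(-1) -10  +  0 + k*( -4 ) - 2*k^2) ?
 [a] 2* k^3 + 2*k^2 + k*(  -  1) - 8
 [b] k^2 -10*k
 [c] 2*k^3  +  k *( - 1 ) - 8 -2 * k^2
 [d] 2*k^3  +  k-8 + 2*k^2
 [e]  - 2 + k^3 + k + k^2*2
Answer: a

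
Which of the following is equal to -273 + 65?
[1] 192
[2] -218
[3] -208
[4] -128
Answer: 3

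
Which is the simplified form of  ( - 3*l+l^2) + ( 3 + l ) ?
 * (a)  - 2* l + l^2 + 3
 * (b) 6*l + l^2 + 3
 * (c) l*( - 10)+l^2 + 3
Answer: a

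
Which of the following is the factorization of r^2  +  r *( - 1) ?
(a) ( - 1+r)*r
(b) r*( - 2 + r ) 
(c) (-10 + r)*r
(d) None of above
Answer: a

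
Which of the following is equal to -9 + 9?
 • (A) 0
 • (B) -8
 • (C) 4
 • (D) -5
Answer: A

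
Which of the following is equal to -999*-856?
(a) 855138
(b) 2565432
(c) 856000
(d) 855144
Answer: d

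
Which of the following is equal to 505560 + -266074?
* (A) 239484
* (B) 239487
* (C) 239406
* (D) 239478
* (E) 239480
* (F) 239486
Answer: F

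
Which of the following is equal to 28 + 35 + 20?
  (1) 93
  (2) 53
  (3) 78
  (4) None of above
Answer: 4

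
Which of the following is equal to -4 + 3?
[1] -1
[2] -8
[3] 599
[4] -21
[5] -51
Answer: 1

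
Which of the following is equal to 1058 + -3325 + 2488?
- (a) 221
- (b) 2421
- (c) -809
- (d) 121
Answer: a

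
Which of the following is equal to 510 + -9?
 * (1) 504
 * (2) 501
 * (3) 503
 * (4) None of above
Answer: 2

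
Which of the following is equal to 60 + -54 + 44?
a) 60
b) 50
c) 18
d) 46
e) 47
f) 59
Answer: b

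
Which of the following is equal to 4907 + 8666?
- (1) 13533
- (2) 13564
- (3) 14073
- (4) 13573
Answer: 4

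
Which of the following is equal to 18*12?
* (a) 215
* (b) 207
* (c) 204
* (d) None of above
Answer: d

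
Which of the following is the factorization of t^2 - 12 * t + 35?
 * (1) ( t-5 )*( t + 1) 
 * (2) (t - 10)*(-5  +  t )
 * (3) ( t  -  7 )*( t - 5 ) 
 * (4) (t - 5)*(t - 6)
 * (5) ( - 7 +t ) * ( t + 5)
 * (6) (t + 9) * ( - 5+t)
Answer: 3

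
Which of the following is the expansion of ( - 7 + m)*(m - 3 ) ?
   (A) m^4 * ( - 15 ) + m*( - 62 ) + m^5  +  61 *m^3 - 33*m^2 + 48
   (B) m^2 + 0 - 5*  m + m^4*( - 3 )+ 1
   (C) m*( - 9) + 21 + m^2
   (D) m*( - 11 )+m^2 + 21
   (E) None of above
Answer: E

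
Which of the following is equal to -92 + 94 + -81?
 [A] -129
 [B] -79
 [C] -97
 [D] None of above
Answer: B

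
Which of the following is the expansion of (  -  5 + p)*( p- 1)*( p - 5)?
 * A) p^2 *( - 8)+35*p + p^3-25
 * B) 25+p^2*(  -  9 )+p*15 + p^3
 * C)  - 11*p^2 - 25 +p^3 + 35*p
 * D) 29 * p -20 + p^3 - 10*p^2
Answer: C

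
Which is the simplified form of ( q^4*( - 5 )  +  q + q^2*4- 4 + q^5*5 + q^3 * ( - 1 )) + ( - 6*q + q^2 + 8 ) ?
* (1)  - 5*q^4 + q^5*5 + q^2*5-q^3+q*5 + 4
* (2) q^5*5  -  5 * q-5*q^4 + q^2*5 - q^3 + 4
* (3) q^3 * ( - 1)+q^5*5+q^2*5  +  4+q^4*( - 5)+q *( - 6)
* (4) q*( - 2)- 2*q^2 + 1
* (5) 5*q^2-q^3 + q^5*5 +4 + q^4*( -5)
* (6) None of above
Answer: 2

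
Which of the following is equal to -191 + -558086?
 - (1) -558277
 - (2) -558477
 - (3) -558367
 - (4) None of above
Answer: 1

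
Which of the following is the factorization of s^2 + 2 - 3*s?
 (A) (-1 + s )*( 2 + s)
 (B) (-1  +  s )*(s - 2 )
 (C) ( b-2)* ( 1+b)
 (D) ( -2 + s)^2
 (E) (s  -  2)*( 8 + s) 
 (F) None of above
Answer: B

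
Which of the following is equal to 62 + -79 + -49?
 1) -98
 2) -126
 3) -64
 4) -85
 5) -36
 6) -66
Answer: 6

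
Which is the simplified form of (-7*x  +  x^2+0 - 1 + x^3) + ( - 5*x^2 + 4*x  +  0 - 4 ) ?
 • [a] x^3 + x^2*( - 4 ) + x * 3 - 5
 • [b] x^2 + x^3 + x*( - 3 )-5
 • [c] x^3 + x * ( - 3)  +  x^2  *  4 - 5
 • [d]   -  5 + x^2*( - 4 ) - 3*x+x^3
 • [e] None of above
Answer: d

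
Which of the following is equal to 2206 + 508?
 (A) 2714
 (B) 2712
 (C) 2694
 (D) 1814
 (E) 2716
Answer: A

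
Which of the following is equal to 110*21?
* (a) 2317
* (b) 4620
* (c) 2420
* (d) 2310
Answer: d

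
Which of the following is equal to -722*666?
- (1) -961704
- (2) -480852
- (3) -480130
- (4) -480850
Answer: 2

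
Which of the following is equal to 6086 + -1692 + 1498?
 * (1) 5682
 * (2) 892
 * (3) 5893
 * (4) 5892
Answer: 4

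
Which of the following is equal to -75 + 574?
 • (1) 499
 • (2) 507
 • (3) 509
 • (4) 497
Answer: 1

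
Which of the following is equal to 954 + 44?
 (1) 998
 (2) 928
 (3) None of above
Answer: 1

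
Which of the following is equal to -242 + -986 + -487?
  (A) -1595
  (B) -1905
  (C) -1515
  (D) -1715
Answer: D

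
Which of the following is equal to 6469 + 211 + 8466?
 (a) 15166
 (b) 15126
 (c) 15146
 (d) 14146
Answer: c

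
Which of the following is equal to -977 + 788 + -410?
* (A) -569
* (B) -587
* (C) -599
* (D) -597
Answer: C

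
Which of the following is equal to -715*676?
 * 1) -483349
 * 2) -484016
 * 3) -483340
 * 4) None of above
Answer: 3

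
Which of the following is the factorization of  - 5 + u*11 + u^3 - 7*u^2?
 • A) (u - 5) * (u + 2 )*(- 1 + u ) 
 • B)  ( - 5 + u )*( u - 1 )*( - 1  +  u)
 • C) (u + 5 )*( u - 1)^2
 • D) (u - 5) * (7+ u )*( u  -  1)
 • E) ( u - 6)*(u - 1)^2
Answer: B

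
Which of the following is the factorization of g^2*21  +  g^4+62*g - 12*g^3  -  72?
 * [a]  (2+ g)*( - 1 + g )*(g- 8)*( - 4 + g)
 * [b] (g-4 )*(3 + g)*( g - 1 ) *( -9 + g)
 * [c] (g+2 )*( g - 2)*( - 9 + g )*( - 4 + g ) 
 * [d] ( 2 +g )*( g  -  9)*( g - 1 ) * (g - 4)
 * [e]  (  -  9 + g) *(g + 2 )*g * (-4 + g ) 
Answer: d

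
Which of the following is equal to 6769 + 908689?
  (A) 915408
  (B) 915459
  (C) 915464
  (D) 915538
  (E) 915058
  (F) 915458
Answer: F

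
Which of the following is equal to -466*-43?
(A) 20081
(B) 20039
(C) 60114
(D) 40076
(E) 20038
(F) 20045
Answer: E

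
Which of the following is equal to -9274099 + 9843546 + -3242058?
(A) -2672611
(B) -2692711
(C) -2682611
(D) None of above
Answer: A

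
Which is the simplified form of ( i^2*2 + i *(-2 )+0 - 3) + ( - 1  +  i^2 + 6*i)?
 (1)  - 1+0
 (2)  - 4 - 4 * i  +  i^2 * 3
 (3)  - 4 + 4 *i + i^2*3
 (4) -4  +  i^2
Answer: 3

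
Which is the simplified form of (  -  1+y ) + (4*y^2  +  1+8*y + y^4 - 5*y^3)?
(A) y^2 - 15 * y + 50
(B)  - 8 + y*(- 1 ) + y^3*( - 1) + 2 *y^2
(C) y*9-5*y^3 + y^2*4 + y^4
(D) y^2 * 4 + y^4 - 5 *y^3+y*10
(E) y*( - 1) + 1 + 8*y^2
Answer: C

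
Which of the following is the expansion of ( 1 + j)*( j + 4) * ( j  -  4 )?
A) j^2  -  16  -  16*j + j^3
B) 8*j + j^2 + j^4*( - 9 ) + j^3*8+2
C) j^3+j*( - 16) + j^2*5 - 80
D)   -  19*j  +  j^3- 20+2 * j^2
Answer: A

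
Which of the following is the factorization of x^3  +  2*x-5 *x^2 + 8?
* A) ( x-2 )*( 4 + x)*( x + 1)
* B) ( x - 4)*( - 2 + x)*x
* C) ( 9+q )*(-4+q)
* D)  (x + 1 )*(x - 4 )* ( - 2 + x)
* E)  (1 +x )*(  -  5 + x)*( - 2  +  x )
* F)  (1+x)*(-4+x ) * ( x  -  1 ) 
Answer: D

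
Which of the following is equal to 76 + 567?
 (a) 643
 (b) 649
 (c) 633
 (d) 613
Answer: a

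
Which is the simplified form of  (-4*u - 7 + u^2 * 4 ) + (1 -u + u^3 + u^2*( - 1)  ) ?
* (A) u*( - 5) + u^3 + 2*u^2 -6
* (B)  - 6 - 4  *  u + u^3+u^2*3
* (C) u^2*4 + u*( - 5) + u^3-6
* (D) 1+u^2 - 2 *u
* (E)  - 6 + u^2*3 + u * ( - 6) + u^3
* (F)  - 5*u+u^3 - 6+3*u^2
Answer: F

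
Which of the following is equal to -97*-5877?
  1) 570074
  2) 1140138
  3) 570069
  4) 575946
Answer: 3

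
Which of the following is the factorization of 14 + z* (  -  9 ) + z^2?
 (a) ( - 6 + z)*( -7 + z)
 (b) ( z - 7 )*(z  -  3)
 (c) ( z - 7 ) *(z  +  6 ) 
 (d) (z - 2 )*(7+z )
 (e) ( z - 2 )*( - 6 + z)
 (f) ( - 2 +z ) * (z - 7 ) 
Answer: f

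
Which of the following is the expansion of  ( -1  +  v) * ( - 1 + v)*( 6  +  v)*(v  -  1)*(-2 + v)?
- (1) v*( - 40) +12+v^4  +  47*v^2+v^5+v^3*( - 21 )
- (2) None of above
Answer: 1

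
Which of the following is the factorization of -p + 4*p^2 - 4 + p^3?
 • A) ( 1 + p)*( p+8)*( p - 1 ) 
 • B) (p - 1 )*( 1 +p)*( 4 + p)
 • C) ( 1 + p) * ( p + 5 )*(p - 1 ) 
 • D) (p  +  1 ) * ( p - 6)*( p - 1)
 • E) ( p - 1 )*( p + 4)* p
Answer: B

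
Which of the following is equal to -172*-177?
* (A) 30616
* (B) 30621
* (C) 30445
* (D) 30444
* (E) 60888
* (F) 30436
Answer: D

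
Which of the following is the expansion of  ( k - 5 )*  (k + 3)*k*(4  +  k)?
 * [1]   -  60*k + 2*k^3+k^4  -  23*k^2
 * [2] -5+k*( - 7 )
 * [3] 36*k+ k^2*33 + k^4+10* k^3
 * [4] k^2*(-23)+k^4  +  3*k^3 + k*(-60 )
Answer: 1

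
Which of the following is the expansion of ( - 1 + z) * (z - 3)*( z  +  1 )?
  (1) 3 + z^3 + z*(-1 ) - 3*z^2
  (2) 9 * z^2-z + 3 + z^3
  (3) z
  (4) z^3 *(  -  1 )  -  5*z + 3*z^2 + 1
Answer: 1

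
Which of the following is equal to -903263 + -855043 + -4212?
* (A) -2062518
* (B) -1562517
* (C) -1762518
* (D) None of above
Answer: C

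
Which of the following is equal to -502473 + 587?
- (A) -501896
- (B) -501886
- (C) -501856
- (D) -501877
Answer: B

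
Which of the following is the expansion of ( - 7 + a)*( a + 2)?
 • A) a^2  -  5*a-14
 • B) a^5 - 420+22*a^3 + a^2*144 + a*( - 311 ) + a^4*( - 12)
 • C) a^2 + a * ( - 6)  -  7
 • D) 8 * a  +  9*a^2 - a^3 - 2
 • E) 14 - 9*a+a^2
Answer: A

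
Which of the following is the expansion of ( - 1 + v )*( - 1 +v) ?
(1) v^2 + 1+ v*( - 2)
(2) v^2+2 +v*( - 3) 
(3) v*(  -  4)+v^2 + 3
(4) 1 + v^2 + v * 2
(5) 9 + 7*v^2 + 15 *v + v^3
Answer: 1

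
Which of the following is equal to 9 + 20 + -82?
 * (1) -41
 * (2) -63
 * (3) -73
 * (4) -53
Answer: 4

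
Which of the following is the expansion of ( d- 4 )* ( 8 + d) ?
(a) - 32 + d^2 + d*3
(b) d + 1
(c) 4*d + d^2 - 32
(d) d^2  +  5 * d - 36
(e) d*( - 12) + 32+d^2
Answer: c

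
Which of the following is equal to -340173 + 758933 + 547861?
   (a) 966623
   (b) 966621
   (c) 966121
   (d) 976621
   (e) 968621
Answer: b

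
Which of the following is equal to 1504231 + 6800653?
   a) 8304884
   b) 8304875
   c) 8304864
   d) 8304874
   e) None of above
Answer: a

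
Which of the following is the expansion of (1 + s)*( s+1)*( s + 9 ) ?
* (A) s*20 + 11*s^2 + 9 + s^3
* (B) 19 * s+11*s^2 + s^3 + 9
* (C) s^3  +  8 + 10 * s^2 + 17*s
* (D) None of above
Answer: B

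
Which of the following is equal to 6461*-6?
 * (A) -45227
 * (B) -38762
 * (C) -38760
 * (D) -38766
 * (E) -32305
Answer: D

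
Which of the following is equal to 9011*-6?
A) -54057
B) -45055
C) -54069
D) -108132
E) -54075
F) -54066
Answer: F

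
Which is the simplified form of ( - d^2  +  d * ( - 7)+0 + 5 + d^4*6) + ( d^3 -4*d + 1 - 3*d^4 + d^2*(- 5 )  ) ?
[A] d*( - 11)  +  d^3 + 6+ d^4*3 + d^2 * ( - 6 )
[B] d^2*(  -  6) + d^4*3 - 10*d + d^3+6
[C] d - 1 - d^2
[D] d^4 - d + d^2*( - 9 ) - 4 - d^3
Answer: A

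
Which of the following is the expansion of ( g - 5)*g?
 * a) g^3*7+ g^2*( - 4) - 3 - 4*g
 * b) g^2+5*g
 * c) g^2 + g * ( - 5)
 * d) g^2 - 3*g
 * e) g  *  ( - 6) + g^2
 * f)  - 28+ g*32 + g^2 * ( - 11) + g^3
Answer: c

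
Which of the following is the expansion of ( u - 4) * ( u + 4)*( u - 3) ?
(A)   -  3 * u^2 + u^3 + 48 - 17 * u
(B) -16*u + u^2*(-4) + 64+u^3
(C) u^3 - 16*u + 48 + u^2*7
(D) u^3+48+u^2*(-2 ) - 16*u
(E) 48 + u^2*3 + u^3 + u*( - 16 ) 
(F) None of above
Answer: F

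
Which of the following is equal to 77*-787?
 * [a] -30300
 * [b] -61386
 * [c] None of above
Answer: c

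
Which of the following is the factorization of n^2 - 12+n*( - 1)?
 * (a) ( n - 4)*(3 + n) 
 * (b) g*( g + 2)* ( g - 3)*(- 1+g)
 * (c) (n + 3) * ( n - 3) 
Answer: a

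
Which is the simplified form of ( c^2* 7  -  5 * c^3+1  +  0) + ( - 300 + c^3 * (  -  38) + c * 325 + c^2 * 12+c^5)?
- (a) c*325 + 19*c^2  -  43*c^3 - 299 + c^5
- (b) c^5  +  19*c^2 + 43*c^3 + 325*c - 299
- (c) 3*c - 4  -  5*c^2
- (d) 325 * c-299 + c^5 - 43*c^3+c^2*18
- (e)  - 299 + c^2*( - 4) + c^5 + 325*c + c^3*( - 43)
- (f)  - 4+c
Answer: a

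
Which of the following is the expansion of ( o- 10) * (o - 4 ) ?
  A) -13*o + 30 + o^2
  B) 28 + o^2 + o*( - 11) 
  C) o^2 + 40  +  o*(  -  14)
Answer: C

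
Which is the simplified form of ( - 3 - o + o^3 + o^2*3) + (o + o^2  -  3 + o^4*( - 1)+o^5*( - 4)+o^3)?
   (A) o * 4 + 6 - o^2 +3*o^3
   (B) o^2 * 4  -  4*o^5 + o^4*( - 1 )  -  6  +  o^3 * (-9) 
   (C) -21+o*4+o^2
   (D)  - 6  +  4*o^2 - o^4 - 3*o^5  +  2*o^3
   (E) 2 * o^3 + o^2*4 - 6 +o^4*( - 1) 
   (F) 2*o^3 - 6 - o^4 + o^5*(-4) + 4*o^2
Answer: F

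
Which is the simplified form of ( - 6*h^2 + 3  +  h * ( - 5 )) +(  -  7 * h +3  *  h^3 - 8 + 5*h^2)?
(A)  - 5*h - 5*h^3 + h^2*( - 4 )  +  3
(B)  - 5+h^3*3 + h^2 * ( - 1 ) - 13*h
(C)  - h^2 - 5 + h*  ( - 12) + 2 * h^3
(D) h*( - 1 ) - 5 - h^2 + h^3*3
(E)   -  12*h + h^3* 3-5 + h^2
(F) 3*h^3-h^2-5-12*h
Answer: F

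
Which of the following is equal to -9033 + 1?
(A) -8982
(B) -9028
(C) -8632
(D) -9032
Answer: D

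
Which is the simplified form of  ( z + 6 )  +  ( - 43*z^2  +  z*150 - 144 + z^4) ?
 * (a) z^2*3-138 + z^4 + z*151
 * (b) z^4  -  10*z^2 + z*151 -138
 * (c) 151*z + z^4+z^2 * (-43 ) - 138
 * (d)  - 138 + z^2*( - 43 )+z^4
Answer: c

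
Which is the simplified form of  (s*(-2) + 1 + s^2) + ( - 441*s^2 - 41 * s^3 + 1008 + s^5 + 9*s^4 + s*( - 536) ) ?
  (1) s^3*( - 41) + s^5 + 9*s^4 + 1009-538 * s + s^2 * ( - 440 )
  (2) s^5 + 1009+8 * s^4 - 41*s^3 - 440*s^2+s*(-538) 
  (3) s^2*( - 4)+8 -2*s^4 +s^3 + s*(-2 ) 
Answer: 1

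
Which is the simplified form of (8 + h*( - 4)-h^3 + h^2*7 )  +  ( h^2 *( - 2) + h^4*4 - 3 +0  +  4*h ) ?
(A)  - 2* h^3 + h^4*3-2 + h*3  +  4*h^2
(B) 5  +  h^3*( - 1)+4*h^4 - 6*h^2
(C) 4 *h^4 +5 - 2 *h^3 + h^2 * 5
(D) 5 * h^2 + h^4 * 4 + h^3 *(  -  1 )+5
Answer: D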